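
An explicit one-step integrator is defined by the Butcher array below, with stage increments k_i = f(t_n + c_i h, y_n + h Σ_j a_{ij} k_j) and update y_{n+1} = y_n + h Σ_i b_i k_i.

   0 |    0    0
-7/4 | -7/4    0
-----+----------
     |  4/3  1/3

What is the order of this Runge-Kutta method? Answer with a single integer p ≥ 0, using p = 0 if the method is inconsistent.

b = (4/3, 1/3)
c = (0, -7/4)
Σ b_i: 4/3·1 + 1/3·1 = 5/3 ≠ 1 ⇒ order 0.

0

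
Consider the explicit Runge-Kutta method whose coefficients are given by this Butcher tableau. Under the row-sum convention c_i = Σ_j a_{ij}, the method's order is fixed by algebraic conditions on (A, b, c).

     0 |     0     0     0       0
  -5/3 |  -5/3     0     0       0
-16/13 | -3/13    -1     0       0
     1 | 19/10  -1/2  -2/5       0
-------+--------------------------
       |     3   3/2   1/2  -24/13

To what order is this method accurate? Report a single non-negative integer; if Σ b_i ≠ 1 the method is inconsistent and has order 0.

0

b = (3, 3/2, 1/2, -24/13)
c = (0, -5/3, -16/13, 1)
Ac = (0, 0, 5/3, 517/390)
Σ b_i: 3·1 + 3/2·1 + 1/2·1 + (-24/13)·1 = 41/13 ≠ 1 ⇒ order 0.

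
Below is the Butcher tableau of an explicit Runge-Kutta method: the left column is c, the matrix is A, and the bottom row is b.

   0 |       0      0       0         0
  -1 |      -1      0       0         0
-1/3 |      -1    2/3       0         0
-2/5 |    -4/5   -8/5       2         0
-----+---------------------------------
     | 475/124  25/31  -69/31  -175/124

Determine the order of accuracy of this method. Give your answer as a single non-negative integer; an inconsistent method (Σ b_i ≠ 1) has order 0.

3

b = (475/124, 25/31, -69/31, -175/124)
c = (0, -1, -1/3, -2/5)
Ac = (0, 0, -2/3, 14/15)
Σ b_i: 475/124·1 + 25/31·1 + (-69/31)·1 + (-175/124)·1 = 1 ✓
b·c: 25/31·(-1) + (-69/31)·(-1/3) + (-175/124)·(-2/5) = 1/2 ✓
b·c²: 25/31·1 + (-69/31)·1/9 + (-175/124)·4/25 = 1/3 ✓
b·Ac: (-69/31)·(-2/3) + (-175/124)·14/15 = 1/6 ✓
b·c³: 25/31·(-1) + (-69/31)·(-1/27) + (-175/124)·(-8/125) = -884/1395 ≠ 1/4 ⇒ order 3.
b·(c∘Ac): (-69/31)·2/9 + (-175/124)·(-28/75) = 1/31 ≠ 1/8
b·Ac²: (-69/31)·2/3 + (-175/124)·(-62/45) = 257/558 ≠ 1/12
b·A²c: (-175/124)·(-4/3) = 175/93 ≠ 1/24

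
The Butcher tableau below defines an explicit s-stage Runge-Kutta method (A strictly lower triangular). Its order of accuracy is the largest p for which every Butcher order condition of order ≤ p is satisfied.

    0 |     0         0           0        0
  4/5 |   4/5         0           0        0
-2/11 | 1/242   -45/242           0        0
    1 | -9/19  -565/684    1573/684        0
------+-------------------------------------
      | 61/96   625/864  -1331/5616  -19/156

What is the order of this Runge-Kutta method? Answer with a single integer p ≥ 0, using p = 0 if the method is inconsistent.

b = (61/96, 625/864, -1331/5616, -19/156)
c = (0, 4/5, -2/11, 1)
Ac = (0, 0, -18/121, -41/38)
Σ b_i: 61/96·1 + 625/864·1 + (-1331/5616)·1 + (-19/156)·1 = 1 ✓
b·c: 625/864·4/5 + (-1331/5616)·(-2/11) + (-19/156)·1 = 1/2 ✓
b·c²: 625/864·16/25 + (-1331/5616)·4/121 + (-19/156)·1 = 1/3 ✓
b·Ac: (-1331/5616)·(-18/121) + (-19/156)·(-41/38) = 1/6 ✓
b·c³: 625/864·64/125 + (-1331/5616)·(-8/1331) + (-19/156)·1 = 1/4 ✓
b·(c∘Ac): (-1331/5616)·36/1331 + (-19/156)·(-41/38) = 1/8 ✓
b·Ac²: (-1331/5616)·(-72/605) + (-19/156)·(-43/95) = 1/12 ✓
b·A²c: (-19/156)·(-13/38) = 1/24 ✓; 4 stages ⇒ order 4.

4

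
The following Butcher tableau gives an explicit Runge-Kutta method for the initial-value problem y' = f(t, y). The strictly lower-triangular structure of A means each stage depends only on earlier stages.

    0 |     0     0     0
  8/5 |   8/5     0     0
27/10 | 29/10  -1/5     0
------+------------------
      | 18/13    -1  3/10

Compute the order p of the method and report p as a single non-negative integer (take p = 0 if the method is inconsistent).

0

b = (18/13, -1, 3/10)
c = (0, 8/5, 27/10)
Ac = (0, 0, -8/25)
Σ b_i: 18/13·1 + (-1)·1 + 3/10·1 = 89/130 ≠ 1 ⇒ order 0.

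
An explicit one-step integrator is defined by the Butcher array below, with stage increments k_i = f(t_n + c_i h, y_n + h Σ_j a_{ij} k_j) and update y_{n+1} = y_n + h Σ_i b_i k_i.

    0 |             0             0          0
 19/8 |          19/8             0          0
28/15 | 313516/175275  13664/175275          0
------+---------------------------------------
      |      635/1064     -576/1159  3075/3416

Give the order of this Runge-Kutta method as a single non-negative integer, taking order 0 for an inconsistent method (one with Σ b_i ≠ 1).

3

b = (635/1064, -576/1159, 3075/3416)
c = (0, 19/8, 28/15)
Ac = (0, 0, 1708/9225)
Σ b_i: 635/1064·1 + (-576/1159)·1 + 3075/3416·1 = 1 ✓
b·c: (-576/1159)·19/8 + 3075/3416·28/15 = 1/2 ✓
b·c²: (-576/1159)·361/64 + 3075/3416·784/225 = 1/3 ✓
b·Ac: 3075/3416·1708/9225 = 1/6 ✓; 3 stages ⇒ order 3.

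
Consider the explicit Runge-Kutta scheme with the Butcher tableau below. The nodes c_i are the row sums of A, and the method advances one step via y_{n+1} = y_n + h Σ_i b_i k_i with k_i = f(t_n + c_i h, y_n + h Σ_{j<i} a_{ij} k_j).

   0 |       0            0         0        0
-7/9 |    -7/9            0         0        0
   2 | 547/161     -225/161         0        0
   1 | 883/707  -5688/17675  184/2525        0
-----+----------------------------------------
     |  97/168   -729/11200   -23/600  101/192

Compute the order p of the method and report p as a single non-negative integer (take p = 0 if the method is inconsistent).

4

b = (97/168, -729/11200, -23/600, 101/192)
c = (0, -7/9, 2, 1)
Ac = (0, 0, 25/23, 40/101)
Σ b_i: 97/168·1 + (-729/11200)·1 + (-23/600)·1 + 101/192·1 = 1 ✓
b·c: (-729/11200)·(-7/9) + (-23/600)·2 + 101/192·1 = 1/2 ✓
b·c²: (-729/11200)·49/81 + (-23/600)·4 + 101/192·1 = 1/3 ✓
b·Ac: (-23/600)·25/23 + 101/192·40/101 = 1/6 ✓
b·c³: (-729/11200)·(-343/729) + (-23/600)·8 + 101/192·1 = 1/4 ✓
b·(c∘Ac): (-23/600)·50/23 + 101/192·40/101 = 1/8 ✓
b·Ac²: (-23/600)·(-175/207) + 101/192·88/909 = 1/12 ✓
b·A²c: 101/192·8/101 = 1/24 ✓; 4 stages ⇒ order 4.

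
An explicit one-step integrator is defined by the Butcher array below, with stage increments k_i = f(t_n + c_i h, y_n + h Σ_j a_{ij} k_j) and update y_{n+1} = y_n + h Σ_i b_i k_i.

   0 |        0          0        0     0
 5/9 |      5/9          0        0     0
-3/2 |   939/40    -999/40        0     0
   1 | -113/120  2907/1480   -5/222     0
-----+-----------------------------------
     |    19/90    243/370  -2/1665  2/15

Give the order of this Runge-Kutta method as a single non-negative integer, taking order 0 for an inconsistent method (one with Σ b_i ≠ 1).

b = (19/90, 243/370, -2/1665, 2/15)
c = (0, 5/9, -3/2, 1)
Ac = (0, 0, -111/8, 9/8)
Σ b_i: 19/90·1 + 243/370·1 + (-2/1665)·1 + 2/15·1 = 1 ✓
b·c: 243/370·5/9 + (-2/1665)·(-3/2) + 2/15·1 = 1/2 ✓
b·c²: 243/370·25/81 + (-2/1665)·9/4 + 2/15·1 = 1/3 ✓
b·Ac: (-2/1665)·(-111/8) + 2/15·9/8 = 1/6 ✓
b·c³: 243/370·125/729 + (-2/1665)·(-27/8) + 2/15·1 = 1/4 ✓
b·(c∘Ac): (-2/1665)·333/16 + 2/15·9/8 = 1/8 ✓
b·Ac²: (-2/1665)·(-185/24) + 2/15·5/9 = 1/12 ✓
b·A²c: 2/15·5/16 = 1/24 ✓; 4 stages ⇒ order 4.

4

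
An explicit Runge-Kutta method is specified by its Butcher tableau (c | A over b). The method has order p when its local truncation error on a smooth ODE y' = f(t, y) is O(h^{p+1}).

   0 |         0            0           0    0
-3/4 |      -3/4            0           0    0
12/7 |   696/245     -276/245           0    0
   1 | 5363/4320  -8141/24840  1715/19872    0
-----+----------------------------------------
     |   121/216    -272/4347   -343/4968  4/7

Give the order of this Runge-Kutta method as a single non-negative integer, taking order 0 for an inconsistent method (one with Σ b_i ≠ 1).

4

b = (121/216, -272/4347, -343/4968, 4/7)
c = (0, -3/4, 12/7, 1)
Ac = (0, 0, 207/245, 63/160)
Σ b_i: 121/216·1 + (-272/4347)·1 + (-343/4968)·1 + 4/7·1 = 1 ✓
b·c: (-272/4347)·(-3/4) + (-343/4968)·12/7 + 4/7·1 = 1/2 ✓
b·c²: (-272/4347)·9/16 + (-343/4968)·144/49 + 4/7·1 = 1/3 ✓
b·Ac: (-343/4968)·207/245 + 4/7·63/160 = 1/6 ✓
b·c³: (-272/4347)·(-27/64) + (-343/4968)·1728/343 + 4/7·1 = 1/4 ✓
b·(c∘Ac): (-343/4968)·2484/1715 + 4/7·63/160 = 1/8 ✓
b·Ac²: (-343/4968)·(-621/980) + 4/7·133/1920 = 1/12 ✓
b·A²c: 4/7·7/96 = 1/24 ✓; 4 stages ⇒ order 4.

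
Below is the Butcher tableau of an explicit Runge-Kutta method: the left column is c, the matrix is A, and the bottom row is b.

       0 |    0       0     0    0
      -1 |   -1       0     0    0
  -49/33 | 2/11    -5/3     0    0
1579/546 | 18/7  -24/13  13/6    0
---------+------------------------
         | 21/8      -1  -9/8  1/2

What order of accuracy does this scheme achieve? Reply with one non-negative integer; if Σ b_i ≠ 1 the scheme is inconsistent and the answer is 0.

b = (21/8, -1, -9/8, 1/2)
c = (0, -1, -49/33, 1579/546)
Ac = (0, 0, 5/3, -3529/2574)
Σ b_i: 21/8·1 + (-1)·1 + (-9/8)·1 + 1/2·1 = 1 ✓
b·c: (-1)·(-1) + (-9/8)·(-49/33) + 1/2·1579/546 = 98893/24024 ≠ 1/2 ⇒ order 1.

1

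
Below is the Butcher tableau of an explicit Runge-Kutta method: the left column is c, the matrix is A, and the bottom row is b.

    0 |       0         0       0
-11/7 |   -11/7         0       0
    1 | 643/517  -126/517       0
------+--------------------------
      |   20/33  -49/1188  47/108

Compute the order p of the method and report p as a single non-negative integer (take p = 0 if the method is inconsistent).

3

b = (20/33, -49/1188, 47/108)
c = (0, -11/7, 1)
Ac = (0, 0, 18/47)
Σ b_i: 20/33·1 + (-49/1188)·1 + 47/108·1 = 1 ✓
b·c: (-49/1188)·(-11/7) + 47/108·1 = 1/2 ✓
b·c²: (-49/1188)·121/49 + 47/108·1 = 1/3 ✓
b·Ac: 47/108·18/47 = 1/6 ✓; 3 stages ⇒ order 3.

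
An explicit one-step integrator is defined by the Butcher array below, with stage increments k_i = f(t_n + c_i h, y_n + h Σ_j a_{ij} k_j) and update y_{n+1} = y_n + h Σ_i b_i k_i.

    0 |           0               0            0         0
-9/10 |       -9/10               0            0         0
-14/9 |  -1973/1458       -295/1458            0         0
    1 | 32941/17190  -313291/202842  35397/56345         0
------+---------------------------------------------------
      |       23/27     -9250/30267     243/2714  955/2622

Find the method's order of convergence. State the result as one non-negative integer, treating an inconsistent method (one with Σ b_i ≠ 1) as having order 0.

b = (23/27, -9250/30267, 243/2714, 955/2622)
c = (0, -9/10, -14/9, 1)
Ac = (0, 0, 59/324, 1577/3820)
Σ b_i: 23/27·1 + (-9250/30267)·1 + 243/2714·1 + 955/2622·1 = 1 ✓
b·c: (-9250/30267)·(-9/10) + 243/2714·(-14/9) + 955/2622·1 = 1/2 ✓
b·c²: (-9250/30267)·81/100 + 243/2714·196/81 + 955/2622·1 = 1/3 ✓
b·Ac: 243/2714·59/324 + 955/2622·1577/3820 = 1/6 ✓
b·c³: (-9250/30267)·(-729/1000) + 243/2714·(-2744/729) + 955/2622·1 = 1/4 ✓
b·(c∘Ac): 243/2714·(-413/1458) + 955/2622·1577/3820 = 1/8 ✓
b·Ac²: 243/2714·(-59/360) + 955/2622·10279/38200 = 1/12 ✓
b·A²c: 955/2622·437/3820 = 1/24 ✓; 4 stages ⇒ order 4.

4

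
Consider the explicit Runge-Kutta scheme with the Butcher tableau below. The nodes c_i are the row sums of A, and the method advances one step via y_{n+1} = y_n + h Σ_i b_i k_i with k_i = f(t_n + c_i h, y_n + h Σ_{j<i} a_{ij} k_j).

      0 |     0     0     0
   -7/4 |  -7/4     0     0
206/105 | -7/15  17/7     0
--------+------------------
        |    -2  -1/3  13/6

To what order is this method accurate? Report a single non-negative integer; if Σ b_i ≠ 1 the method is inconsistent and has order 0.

b = (-2, -1/3, 13/6)
c = (0, -7/4, 206/105)
Ac = (0, 0, -17/4)
Σ b_i: (-2)·1 + (-1/3)·1 + 13/6·1 = -1/6 ≠ 1 ⇒ order 0.

0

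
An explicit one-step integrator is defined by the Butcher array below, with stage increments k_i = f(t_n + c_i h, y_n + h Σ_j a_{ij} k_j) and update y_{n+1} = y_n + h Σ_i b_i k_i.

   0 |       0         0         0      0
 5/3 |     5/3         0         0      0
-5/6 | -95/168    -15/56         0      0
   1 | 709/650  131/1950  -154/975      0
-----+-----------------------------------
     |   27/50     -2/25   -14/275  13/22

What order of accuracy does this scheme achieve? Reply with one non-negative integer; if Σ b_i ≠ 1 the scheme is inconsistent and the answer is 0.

4

b = (27/50, -2/25, -14/275, 13/22)
c = (0, 5/3, -5/6, 1)
Ac = (0, 0, -25/56, 19/78)
Σ b_i: 27/50·1 + (-2/25)·1 + (-14/275)·1 + 13/22·1 = 1 ✓
b·c: (-2/25)·5/3 + (-14/275)·(-5/6) + 13/22·1 = 1/2 ✓
b·c²: (-2/25)·25/9 + (-14/275)·25/36 + 13/22·1 = 1/3 ✓
b·Ac: (-14/275)·(-25/56) + 13/22·19/78 = 1/6 ✓
b·c³: (-2/25)·125/27 + (-14/275)·(-125/216) + 13/22·1 = 1/4 ✓
b·(c∘Ac): (-14/275)·125/336 + 13/22·19/78 = 1/8 ✓
b·Ac²: (-14/275)·(-125/168) + 13/22·1/13 = 1/12 ✓
b·A²c: 13/22·11/156 = 1/24 ✓; 4 stages ⇒ order 4.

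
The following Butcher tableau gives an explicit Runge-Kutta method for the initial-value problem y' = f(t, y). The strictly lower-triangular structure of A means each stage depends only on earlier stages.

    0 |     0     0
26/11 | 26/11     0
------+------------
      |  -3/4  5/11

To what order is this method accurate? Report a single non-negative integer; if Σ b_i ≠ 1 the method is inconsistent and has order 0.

0

b = (-3/4, 5/11)
c = (0, 26/11)
Σ b_i: (-3/4)·1 + 5/11·1 = -13/44 ≠ 1 ⇒ order 0.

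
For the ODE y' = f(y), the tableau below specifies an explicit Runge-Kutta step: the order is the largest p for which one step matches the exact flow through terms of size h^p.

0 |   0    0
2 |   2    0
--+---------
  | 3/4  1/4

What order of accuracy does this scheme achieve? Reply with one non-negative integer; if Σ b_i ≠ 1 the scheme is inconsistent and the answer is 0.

2

b = (3/4, 1/4)
c = (0, 2)
Σ b_i: 3/4·1 + 1/4·1 = 1 ✓
b·c: 1/4·2 = 1/2 ✓; 2 stages ⇒ order 2.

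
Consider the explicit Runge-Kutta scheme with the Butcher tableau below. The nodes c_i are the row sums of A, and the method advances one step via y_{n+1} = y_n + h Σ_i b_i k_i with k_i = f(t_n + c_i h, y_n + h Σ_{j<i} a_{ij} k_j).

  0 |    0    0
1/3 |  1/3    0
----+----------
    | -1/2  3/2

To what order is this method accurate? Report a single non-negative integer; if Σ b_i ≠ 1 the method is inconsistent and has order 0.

b = (-1/2, 3/2)
c = (0, 1/3)
Σ b_i: (-1/2)·1 + 3/2·1 = 1 ✓
b·c: 3/2·1/3 = 1/2 ✓; 2 stages ⇒ order 2.

2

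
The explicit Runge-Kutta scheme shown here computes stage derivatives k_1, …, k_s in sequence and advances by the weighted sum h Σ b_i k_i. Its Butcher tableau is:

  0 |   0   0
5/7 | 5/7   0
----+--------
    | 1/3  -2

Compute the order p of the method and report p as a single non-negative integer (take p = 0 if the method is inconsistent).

b = (1/3, -2)
c = (0, 5/7)
Σ b_i: 1/3·1 + (-2)·1 = -5/3 ≠ 1 ⇒ order 0.

0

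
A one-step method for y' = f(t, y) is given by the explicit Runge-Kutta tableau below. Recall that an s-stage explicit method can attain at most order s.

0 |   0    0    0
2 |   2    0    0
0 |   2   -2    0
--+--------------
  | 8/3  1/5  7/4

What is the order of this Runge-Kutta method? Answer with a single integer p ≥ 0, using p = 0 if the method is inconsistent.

b = (8/3, 1/5, 7/4)
c = (0, 2, 0)
Ac = (0, 0, -4)
Σ b_i: 8/3·1 + 1/5·1 + 7/4·1 = 277/60 ≠ 1 ⇒ order 0.

0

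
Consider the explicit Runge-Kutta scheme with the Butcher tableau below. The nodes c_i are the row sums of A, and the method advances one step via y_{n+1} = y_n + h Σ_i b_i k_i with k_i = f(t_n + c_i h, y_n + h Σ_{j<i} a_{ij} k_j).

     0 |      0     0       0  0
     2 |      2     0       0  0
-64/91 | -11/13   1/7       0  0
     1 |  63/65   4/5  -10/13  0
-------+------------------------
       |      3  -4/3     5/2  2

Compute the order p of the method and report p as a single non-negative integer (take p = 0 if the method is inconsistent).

b = (3, -4/3, 5/2, 2)
c = (0, 2, -64/91, 1)
Ac = (0, 0, 2/7, 12664/5915)
Σ b_i: 3·1 + (-4/3)·1 + 5/2·1 + 2·1 = 37/6 ≠ 1 ⇒ order 0.

0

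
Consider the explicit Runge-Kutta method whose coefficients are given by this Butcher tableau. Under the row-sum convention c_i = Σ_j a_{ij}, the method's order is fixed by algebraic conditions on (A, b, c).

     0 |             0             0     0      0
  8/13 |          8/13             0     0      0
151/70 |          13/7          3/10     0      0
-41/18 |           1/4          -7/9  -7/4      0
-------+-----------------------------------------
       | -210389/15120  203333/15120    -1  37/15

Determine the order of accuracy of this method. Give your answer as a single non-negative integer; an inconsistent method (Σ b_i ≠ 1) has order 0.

b = (-210389/15120, 203333/15120, -1, 37/15)
c = (0, 8/13, 151/70, -41/18)
Ac = (0, 0, 12/65, -19907/4680)
Σ b_i: (-210389/15120)·1 + 203333/15120·1 + (-1)·1 + 37/15·1 = 1 ✓
b·c: 203333/15120·8/13 + (-1)·151/70 + 37/15·(-41/18) = 1/2 ✓
b·c²: 203333/15120·64/169 + (-1)·22801/4900 + 37/15·1681/324 = 102449863/7739550 ≠ 1/3 ⇒ order 2.
b·Ac: (-1)·12/65 + 37/15·(-19907/4680) = -749519/70200 ≠ 1/6

2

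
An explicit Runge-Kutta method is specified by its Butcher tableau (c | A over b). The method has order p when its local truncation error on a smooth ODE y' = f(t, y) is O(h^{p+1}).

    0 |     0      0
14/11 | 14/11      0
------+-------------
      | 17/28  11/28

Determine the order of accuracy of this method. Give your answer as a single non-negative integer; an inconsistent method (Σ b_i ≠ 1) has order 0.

b = (17/28, 11/28)
c = (0, 14/11)
Σ b_i: 17/28·1 + 11/28·1 = 1 ✓
b·c: 11/28·14/11 = 1/2 ✓; 2 stages ⇒ order 2.

2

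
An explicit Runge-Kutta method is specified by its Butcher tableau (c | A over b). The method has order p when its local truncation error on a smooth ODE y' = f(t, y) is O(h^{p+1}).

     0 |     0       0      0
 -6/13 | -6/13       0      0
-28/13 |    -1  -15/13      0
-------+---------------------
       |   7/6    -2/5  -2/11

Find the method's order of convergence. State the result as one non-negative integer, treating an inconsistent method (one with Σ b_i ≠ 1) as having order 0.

b = (7/6, -2/5, -2/11)
c = (0, -6/13, -28/13)
Ac = (0, 0, 90/169)
Σ b_i: 7/6·1 + (-2/5)·1 + (-2/11)·1 = 193/330 ≠ 1 ⇒ order 0.

0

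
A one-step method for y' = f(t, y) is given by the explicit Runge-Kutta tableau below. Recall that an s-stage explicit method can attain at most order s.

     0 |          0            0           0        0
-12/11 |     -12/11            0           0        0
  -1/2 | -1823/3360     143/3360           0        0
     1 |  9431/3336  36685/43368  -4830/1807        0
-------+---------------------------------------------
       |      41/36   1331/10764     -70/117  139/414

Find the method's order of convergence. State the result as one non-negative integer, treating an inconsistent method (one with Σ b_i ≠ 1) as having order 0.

4

b = (41/36, 1331/10764, -70/117, 139/414)
c = (0, -12/11, -1/2, 1)
Ac = (0, 0, -13/280, 115/278)
Σ b_i: 41/36·1 + 1331/10764·1 + (-70/117)·1 + 139/414·1 = 1 ✓
b·c: 1331/10764·(-12/11) + (-70/117)·(-1/2) + 139/414·1 = 1/2 ✓
b·c²: 1331/10764·144/121 + (-70/117)·1/4 + 139/414·1 = 1/3 ✓
b·Ac: (-70/117)·(-13/280) + 139/414·115/278 = 1/6 ✓
b·c³: 1331/10764·(-1728/1331) + (-70/117)·(-1/8) + 139/414·1 = 1/4 ✓
b·(c∘Ac): (-70/117)·13/560 + 139/414·115/278 = 1/8 ✓
b·Ac²: (-70/117)·39/770 + 139/414·1035/3058 = 1/12 ✓
b·A²c: 139/414·69/556 = 1/24 ✓; 4 stages ⇒ order 4.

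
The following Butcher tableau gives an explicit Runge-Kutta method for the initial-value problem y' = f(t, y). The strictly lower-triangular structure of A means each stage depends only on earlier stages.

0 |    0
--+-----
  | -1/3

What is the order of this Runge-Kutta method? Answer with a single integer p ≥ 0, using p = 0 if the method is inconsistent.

b = (-1/3)
c = (0)
Σ b_i: (-1/3)·1 = -1/3 ≠ 1 ⇒ order 0.

0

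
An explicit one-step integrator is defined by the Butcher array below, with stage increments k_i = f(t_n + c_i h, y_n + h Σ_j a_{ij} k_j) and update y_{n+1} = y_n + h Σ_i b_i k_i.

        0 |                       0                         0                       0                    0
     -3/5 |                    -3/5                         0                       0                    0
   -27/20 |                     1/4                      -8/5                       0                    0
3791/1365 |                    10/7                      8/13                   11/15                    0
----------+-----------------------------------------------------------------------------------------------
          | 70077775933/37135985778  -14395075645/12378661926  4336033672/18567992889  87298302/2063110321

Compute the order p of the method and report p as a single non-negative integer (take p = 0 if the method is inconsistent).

b = (70077775933/37135985778, -14395075645/12378661926, 4336033672/18567992889, 87298302/2063110321)
c = (0, -3/5, -27/20, 3791/1365)
Ac = (0, 0, 24/25, -1767/1300)
Σ b_i: 70077775933/37135985778·1 + (-14395075645/12378661926)·1 + 4336033672/18567992889·1 + 87298302/2063110321·1 = 1 ✓
b·c: (-14395075645/12378661926)·(-3/5) + 4336033672/18567992889·(-27/20) + 87298302/2063110321·3791/1365 = 1/2 ✓
b·c²: (-14395075645/12378661926)·9/25 + 4336033672/18567992889·729/400 + 87298302/2063110321·14371681/1863225 = 1/3 ✓
b·Ac: 4336033672/18567992889·24/25 + 87298302/2063110321·(-1767/1300) = 1/6 ✓
b·c³: (-14395075645/12378661926)·(-27/125) + 4336033672/18567992889·(-19683/8000) + 87298302/2063110321·54483042671/2543302125 = 28149692597753/48276781511400 ≠ 1/4 ⇒ order 3.
b·(c∘Ac): 4336033672/18567992889·(-162/125) + 87298302/2063110321·(-2232899/591500) = -47696897319/103155516050 ≠ 1/8
b·Ac²: 4336033672/18567992889·(-72/125) + 87298302/2063110321·40509/26000 = -28298408573/412622064200 ≠ 1/12
b·A²c: 87298302/2063110321·88/125 = 7682250576/257888790125 ≠ 1/24

3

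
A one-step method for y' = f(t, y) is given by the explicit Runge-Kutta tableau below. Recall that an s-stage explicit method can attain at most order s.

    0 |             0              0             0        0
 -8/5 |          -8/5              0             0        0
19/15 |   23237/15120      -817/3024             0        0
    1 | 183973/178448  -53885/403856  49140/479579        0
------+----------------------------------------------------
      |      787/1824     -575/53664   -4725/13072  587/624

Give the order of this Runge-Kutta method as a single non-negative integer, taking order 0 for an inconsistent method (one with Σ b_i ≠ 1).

4

b = (787/1824, -575/53664, -4725/13072, 587/624)
c = (0, -8/5, 19/15, 1)
Ac = (0, 0, 817/1890, 403/1174)
Σ b_i: 787/1824·1 + (-575/53664)·1 + (-4725/13072)·1 + 587/624·1 = 1 ✓
b·c: (-575/53664)·(-8/5) + (-4725/13072)·19/15 + 587/624·1 = 1/2 ✓
b·c²: (-575/53664)·64/25 + (-4725/13072)·361/225 + 587/624·1 = 1/3 ✓
b·Ac: (-4725/13072)·817/1890 + 587/624·403/1174 = 1/6 ✓
b·c³: (-575/53664)·(-512/125) + (-4725/13072)·6859/3375 + 587/624·1 = 1/4 ✓
b·(c∘Ac): (-4725/13072)·15523/28350 + 587/624·403/1174 = 1/8 ✓
b·Ac²: (-4725/13072)·(-3268/4725) + 587/624·(-104/587) = 1/12 ✓
b·A²c: 587/624·26/587 = 1/24 ✓; 4 stages ⇒ order 4.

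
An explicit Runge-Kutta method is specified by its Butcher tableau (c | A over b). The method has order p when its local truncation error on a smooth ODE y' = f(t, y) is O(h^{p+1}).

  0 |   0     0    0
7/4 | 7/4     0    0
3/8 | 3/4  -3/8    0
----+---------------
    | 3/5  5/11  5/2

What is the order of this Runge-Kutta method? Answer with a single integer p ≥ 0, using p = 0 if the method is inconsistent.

b = (3/5, 5/11, 5/2)
c = (0, 7/4, 3/8)
Ac = (0, 0, -21/32)
Σ b_i: 3/5·1 + 5/11·1 + 5/2·1 = 391/110 ≠ 1 ⇒ order 0.

0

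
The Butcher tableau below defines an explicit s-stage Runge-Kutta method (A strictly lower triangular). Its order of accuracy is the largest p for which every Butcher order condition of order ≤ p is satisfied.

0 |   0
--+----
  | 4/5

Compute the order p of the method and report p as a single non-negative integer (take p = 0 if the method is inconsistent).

b = (4/5)
c = (0)
Σ b_i: 4/5·1 = 4/5 ≠ 1 ⇒ order 0.

0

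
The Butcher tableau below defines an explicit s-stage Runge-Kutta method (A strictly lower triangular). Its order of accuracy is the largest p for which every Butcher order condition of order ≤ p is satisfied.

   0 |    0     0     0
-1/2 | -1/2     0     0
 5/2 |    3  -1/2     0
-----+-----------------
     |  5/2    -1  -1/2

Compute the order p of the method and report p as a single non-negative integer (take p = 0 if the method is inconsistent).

b = (5/2, -1, -1/2)
c = (0, -1/2, 5/2)
Ac = (0, 0, 1/4)
Σ b_i: 5/2·1 + (-1)·1 + (-1/2)·1 = 1 ✓
b·c: (-1)·(-1/2) + (-1/2)·5/2 = -3/4 ≠ 1/2 ⇒ order 1.

1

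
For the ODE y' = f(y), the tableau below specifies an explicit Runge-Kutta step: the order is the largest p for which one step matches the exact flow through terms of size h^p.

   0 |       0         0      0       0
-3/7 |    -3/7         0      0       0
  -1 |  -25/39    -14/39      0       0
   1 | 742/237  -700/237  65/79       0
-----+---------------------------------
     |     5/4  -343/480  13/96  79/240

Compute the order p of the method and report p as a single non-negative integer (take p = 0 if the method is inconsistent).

b = (5/4, -343/480, 13/96, 79/240)
c = (0, -3/7, -1, 1)
Ac = (0, 0, 2/13, 35/79)
Σ b_i: 5/4·1 + (-343/480)·1 + 13/96·1 + 79/240·1 = 1 ✓
b·c: (-343/480)·(-3/7) + 13/96·(-1) + 79/240·1 = 1/2 ✓
b·c²: (-343/480)·9/49 + 13/96·1 + 79/240·1 = 1/3 ✓
b·Ac: 13/96·2/13 + 79/240·35/79 = 1/6 ✓
b·c³: (-343/480)·(-27/343) + 13/96·(-1) + 79/240·1 = 1/4 ✓
b·(c∘Ac): 13/96·(-2/13) + 79/240·35/79 = 1/8 ✓
b·Ac²: 13/96·(-6/91) + 79/240·155/553 = 1/12 ✓
b·A²c: 79/240·10/79 = 1/24 ✓; 4 stages ⇒ order 4.

4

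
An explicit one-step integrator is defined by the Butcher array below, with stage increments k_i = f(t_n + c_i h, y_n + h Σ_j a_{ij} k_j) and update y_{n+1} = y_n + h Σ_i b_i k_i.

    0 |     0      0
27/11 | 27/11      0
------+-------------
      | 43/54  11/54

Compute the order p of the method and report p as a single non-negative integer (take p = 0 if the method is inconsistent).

b = (43/54, 11/54)
c = (0, 27/11)
Σ b_i: 43/54·1 + 11/54·1 = 1 ✓
b·c: 11/54·27/11 = 1/2 ✓; 2 stages ⇒ order 2.

2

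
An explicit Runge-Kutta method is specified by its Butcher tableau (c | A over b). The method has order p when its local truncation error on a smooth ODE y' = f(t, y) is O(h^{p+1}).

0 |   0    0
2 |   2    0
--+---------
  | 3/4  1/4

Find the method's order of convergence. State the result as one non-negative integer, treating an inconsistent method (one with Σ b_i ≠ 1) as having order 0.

2

b = (3/4, 1/4)
c = (0, 2)
Σ b_i: 3/4·1 + 1/4·1 = 1 ✓
b·c: 1/4·2 = 1/2 ✓; 2 stages ⇒ order 2.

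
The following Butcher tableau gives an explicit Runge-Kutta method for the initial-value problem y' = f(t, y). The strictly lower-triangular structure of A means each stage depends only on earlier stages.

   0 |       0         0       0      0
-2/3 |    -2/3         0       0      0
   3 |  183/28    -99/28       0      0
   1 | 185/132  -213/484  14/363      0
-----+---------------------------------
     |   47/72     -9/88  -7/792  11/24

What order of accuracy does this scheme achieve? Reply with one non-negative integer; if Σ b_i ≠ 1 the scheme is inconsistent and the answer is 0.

b = (47/72, -9/88, -7/792, 11/24)
c = (0, -2/3, 3, 1)
Ac = (0, 0, 33/14, 9/22)
Σ b_i: 47/72·1 + (-9/88)·1 + (-7/792)·1 + 11/24·1 = 1 ✓
b·c: (-9/88)·(-2/3) + (-7/792)·3 + 11/24·1 = 1/2 ✓
b·c²: (-9/88)·4/9 + (-7/792)·9 + 11/24·1 = 1/3 ✓
b·Ac: (-7/792)·33/14 + 11/24·9/22 = 1/6 ✓
b·c³: (-9/88)·(-8/27) + (-7/792)·27 + 11/24·1 = 1/4 ✓
b·(c∘Ac): (-7/792)·99/14 + 11/24·9/22 = 1/8 ✓
b·Ac²: (-7/792)·(-11/7) + 11/24·5/33 = 1/12 ✓
b·A²c: 11/24·1/11 = 1/24 ✓; 4 stages ⇒ order 4.

4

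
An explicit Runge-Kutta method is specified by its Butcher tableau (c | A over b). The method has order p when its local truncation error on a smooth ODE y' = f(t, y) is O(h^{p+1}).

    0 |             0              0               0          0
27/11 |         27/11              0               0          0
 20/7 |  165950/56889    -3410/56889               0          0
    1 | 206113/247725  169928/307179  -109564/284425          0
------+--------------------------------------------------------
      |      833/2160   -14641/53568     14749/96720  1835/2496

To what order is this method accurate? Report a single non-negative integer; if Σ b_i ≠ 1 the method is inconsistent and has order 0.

b = (833/2160, -14641/53568, 14749/96720, 1835/2496)
c = (0, 27/11, 20/7, 1)
Ac = (0, 0, -310/2107, 472/1835)
Σ b_i: 833/2160·1 + (-14641/53568)·1 + 14749/96720·1 + 1835/2496·1 = 1 ✓
b·c: (-14641/53568)·27/11 + 14749/96720·20/7 + 1835/2496·1 = 1/2 ✓
b·c²: (-14641/53568)·729/121 + 14749/96720·400/49 + 1835/2496·1 = 1/3 ✓
b·Ac: 14749/96720·(-310/2107) + 1835/2496·472/1835 = 1/6 ✓
b·c³: (-14641/53568)·19683/1331 + 14749/96720·8000/343 + 1835/2496·1 = 1/4 ✓
b·(c∘Ac): 14749/96720·(-6200/14749) + 1835/2496·472/1835 = 1/8 ✓
b·Ac²: 14749/96720·(-8370/23177) + 1835/2496·760/4037 = 1/12 ✓
b·A²c: 1835/2496·104/1835 = 1/24 ✓; 4 stages ⇒ order 4.

4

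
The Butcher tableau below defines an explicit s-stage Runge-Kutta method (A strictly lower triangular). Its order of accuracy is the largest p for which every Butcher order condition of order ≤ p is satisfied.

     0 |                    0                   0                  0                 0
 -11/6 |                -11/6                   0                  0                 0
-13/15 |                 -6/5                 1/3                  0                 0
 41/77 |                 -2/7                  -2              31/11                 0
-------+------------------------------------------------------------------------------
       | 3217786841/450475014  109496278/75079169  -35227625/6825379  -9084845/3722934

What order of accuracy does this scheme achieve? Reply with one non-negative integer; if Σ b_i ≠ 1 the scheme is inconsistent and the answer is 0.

3

b = (3217786841/450475014, 109496278/75079169, -35227625/6825379, -9084845/3722934)
c = (0, -11/6, -13/15, 41/77)
Ac = (0, 0, -11/18, 202/165)
Σ b_i: 3217786841/450475014·1 + 109496278/75079169·1 + (-35227625/6825379)·1 + (-9084845/3722934)·1 = 1 ✓
b·c: 109496278/75079169·(-11/6) + (-35227625/6825379)·(-13/15) + (-9084845/3722934)·41/77 = 1/2 ✓
b·c²: 109496278/75079169·121/36 + (-35227625/6825379)·169/225 + (-9084845/3722934)·1681/5929 = 1/3 ✓
b·Ac: (-35227625/6825379)·(-11/18) + (-9084845/3722934)·202/165 = 1/6 ✓
b·c³: 109496278/75079169·(-1331/216) + (-35227625/6825379)·(-2197/3375) + (-9084845/3722934)·68921/456533 = -340296846257/56759851764 ≠ 1/4 ⇒ order 3.
b·(c∘Ac): (-35227625/6825379)·143/270 + (-9084845/3722934)·8282/12705 = -1593801137/368570466 ≠ 1/8
b·Ac²: (-35227625/6825379)·121/108 + (-9084845/3722934)·(-2533/550) = 457016572/83766015 ≠ 1/12
b·A²c: (-9084845/3722934)·(-31/18) = 281630195/67012812 ≠ 1/24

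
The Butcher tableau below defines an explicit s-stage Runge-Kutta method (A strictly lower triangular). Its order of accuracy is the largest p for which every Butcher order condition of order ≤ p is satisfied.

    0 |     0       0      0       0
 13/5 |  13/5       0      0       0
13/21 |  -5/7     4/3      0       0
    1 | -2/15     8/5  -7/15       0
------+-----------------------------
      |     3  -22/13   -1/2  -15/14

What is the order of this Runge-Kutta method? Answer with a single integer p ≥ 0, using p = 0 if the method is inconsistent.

b = (3, -22/13, -1/2, -15/14)
c = (0, 13/5, 13/21, 1)
Ac = (0, 0, 52/15, 871/225)
Σ b_i: 3·1 + (-22/13)·1 + (-1/2)·1 + (-15/14)·1 = -24/91 ≠ 1 ⇒ order 0.

0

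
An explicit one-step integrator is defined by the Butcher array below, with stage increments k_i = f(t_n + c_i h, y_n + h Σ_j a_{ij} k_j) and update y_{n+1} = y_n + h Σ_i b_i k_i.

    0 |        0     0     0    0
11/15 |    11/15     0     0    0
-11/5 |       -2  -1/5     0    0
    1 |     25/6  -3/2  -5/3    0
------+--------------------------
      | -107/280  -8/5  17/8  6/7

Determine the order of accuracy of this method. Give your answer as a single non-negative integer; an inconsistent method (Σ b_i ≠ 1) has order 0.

1

b = (-107/280, -8/5, 17/8, 6/7)
c = (0, 11/15, -11/5, 1)
Ac = (0, 0, -11/75, 77/30)
Σ b_i: (-107/280)·1 + (-8/5)·1 + 17/8·1 + 6/7·1 = 1 ✓
b·c: (-8/5)·11/15 + 17/8·(-11/5) + 6/7·1 = -20963/4200 ≠ 1/2 ⇒ order 1.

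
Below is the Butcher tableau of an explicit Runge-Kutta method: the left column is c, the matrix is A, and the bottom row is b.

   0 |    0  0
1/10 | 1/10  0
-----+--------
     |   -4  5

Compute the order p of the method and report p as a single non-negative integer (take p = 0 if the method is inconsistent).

2

b = (-4, 5)
c = (0, 1/10)
Σ b_i: (-4)·1 + 5·1 = 1 ✓
b·c: 5·1/10 = 1/2 ✓; 2 stages ⇒ order 2.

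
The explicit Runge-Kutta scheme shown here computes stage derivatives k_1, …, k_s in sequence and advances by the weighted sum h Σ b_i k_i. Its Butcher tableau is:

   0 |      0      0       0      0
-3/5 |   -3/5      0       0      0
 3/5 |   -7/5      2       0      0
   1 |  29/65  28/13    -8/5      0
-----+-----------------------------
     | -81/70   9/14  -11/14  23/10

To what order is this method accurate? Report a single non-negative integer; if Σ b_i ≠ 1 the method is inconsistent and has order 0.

1

b = (-81/70, 9/14, -11/14, 23/10)
c = (0, -3/5, 3/5, 1)
Ac = (0, 0, -6/5, -732/325)
Σ b_i: (-81/70)·1 + 9/14·1 + (-11/14)·1 + 23/10·1 = 1 ✓
b·c: 9/14·(-3/5) + (-11/14)·3/5 + 23/10·1 = 101/70 ≠ 1/2 ⇒ order 1.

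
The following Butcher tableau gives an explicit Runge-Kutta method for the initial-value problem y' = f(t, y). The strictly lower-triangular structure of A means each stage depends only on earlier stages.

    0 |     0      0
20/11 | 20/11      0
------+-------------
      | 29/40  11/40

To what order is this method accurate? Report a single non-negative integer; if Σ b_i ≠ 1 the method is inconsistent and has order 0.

b = (29/40, 11/40)
c = (0, 20/11)
Σ b_i: 29/40·1 + 11/40·1 = 1 ✓
b·c: 11/40·20/11 = 1/2 ✓; 2 stages ⇒ order 2.

2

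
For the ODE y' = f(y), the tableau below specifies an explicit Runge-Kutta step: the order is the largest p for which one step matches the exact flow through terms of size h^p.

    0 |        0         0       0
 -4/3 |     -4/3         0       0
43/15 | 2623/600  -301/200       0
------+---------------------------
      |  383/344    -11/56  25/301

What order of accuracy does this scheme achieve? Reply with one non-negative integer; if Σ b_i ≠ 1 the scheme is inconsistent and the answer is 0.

3

b = (383/344, -11/56, 25/301)
c = (0, -4/3, 43/15)
Ac = (0, 0, 301/150)
Σ b_i: 383/344·1 + (-11/56)·1 + 25/301·1 = 1 ✓
b·c: (-11/56)·(-4/3) + 25/301·43/15 = 1/2 ✓
b·c²: (-11/56)·16/9 + 25/301·1849/225 = 1/3 ✓
b·Ac: 25/301·301/150 = 1/6 ✓; 3 stages ⇒ order 3.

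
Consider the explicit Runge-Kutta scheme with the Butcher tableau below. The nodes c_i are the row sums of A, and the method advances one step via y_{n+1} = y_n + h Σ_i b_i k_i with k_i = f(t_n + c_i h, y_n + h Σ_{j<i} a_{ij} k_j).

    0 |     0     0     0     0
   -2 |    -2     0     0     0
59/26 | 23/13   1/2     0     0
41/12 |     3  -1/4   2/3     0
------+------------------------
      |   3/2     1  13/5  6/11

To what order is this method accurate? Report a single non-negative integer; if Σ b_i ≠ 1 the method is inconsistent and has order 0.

b = (3/2, 1, 13/5, 6/11)
c = (0, -2, 59/26, 41/12)
Ac = (0, 0, -1, 157/78)
Σ b_i: 3/2·1 + 1·1 + 13/5·1 + 6/11·1 = 621/110 ≠ 1 ⇒ order 0.

0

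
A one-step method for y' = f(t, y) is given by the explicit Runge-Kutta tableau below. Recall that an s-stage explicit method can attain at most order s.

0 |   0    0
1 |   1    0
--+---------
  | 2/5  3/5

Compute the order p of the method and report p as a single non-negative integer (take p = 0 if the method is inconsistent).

1

b = (2/5, 3/5)
c = (0, 1)
Σ b_i: 2/5·1 + 3/5·1 = 1 ✓
b·c: 3/5·1 = 3/5 ≠ 1/2 ⇒ order 1.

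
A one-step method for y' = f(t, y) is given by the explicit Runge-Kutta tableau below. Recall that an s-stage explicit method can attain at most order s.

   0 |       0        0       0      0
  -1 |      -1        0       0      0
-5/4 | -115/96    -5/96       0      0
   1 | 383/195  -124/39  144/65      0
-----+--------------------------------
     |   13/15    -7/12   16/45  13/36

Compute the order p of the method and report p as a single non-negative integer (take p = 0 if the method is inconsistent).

4

b = (13/15, -7/12, 16/45, 13/36)
c = (0, -1, -5/4, 1)
Ac = (0, 0, 5/96, 16/39)
Σ b_i: 13/15·1 + (-7/12)·1 + 16/45·1 + 13/36·1 = 1 ✓
b·c: (-7/12)·(-1) + 16/45·(-5/4) + 13/36·1 = 1/2 ✓
b·c²: (-7/12)·1 + 16/45·25/16 + 13/36·1 = 1/3 ✓
b·Ac: 16/45·5/96 + 13/36·16/39 = 1/6 ✓
b·c³: (-7/12)·(-1) + 16/45·(-125/64) + 13/36·1 = 1/4 ✓
b·(c∘Ac): 16/45·(-25/384) + 13/36·16/39 = 1/8 ✓
b·Ac²: 16/45·(-5/96) + 13/36·11/39 = 1/12 ✓
b·A²c: 13/36·3/26 = 1/24 ✓; 4 stages ⇒ order 4.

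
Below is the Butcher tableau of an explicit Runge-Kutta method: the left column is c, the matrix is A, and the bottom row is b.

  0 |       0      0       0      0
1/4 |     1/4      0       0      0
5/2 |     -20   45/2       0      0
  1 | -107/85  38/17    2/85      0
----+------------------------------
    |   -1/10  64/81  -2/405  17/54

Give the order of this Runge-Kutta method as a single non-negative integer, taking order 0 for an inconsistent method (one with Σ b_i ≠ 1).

4

b = (-1/10, 64/81, -2/405, 17/54)
c = (0, 1/4, 5/2, 1)
Ac = (0, 0, 45/8, 21/34)
Σ b_i: (-1/10)·1 + 64/81·1 + (-2/405)·1 + 17/54·1 = 1 ✓
b·c: 64/81·1/4 + (-2/405)·5/2 + 17/54·1 = 1/2 ✓
b·c²: 64/81·1/16 + (-2/405)·25/4 + 17/54·1 = 1/3 ✓
b·Ac: (-2/405)·45/8 + 17/54·21/34 = 1/6 ✓
b·c³: 64/81·1/64 + (-2/405)·125/8 + 17/54·1 = 1/4 ✓
b·(c∘Ac): (-2/405)·225/16 + 17/54·21/34 = 1/8 ✓
b·Ac²: (-2/405)·45/32 + 17/54·39/136 = 1/12 ✓
b·A²c: 17/54·9/68 = 1/24 ✓; 4 stages ⇒ order 4.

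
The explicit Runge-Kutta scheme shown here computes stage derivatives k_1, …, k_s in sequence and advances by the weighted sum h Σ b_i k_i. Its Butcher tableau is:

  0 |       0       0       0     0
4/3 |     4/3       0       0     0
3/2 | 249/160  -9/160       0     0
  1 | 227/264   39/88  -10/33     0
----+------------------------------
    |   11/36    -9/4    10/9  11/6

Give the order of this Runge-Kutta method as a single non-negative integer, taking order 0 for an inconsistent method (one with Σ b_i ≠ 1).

4

b = (11/36, -9/4, 10/9, 11/6)
c = (0, 4/3, 3/2, 1)
Ac = (0, 0, -3/40, 3/22)
Σ b_i: 11/36·1 + (-9/4)·1 + 10/9·1 + 11/6·1 = 1 ✓
b·c: (-9/4)·4/3 + 10/9·3/2 + 11/6·1 = 1/2 ✓
b·c²: (-9/4)·16/9 + 10/9·9/4 + 11/6·1 = 1/3 ✓
b·Ac: 10/9·(-3/40) + 11/6·3/22 = 1/6 ✓
b·c³: (-9/4)·64/27 + 10/9·27/8 + 11/6·1 = 1/4 ✓
b·(c∘Ac): 10/9·(-9/80) + 11/6·3/22 = 1/8 ✓
b·Ac²: 10/9·(-1/10) + 11/6·7/66 = 1/12 ✓
b·A²c: 11/6·1/44 = 1/24 ✓; 4 stages ⇒ order 4.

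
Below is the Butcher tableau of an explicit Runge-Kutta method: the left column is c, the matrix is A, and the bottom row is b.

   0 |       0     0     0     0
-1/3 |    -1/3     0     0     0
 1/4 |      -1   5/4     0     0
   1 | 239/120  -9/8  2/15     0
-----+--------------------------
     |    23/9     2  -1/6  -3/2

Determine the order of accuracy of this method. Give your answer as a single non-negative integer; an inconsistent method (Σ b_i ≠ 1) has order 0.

b = (23/9, 2, -1/6, -3/2)
c = (0, -1/3, 1/4, 1)
Ac = (0, 0, -5/12, 49/120)
Σ b_i: 23/9·1 + 2·1 + (-1/6)·1 + (-3/2)·1 = 26/9 ≠ 1 ⇒ order 0.

0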